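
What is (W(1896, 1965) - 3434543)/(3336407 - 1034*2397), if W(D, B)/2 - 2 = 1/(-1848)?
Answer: -3173514037/792707916 ≈ -4.0034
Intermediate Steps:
W(D, B) = 3695/924 (W(D, B) = 4 + 2/(-1848) = 4 + 2*(-1/1848) = 4 - 1/924 = 3695/924)
(W(1896, 1965) - 3434543)/(3336407 - 1034*2397) = (3695/924 - 3434543)/(3336407 - 1034*2397) = -3173514037/(924*(3336407 - 2478498)) = -3173514037/924/857909 = -3173514037/924*1/857909 = -3173514037/792707916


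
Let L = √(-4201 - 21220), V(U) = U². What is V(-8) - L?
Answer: 64 - I*√25421 ≈ 64.0 - 159.44*I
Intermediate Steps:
L = I*√25421 (L = √(-25421) = I*√25421 ≈ 159.44*I)
V(-8) - L = (-8)² - I*√25421 = 64 - I*√25421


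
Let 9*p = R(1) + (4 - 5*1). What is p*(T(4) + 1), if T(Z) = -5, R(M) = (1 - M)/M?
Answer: 4/9 ≈ 0.44444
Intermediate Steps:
R(M) = (1 - M)/M
p = -1/9 (p = ((1 - 1*1)/1 + (4 - 5*1))/9 = (1*(1 - 1) + (4 - 5))/9 = (1*0 - 1)/9 = (0 - 1)/9 = (1/9)*(-1) = -1/9 ≈ -0.11111)
p*(T(4) + 1) = -(-5 + 1)/9 = -1/9*(-4) = 4/9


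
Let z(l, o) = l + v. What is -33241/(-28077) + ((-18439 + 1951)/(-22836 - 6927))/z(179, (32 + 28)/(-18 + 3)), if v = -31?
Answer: 4080194785/3435473643 ≈ 1.1877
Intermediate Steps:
z(l, o) = -31 + l (z(l, o) = l - 31 = -31 + l)
-33241/(-28077) + ((-18439 + 1951)/(-22836 - 6927))/z(179, (32 + 28)/(-18 + 3)) = -33241/(-28077) + ((-18439 + 1951)/(-22836 - 6927))/(-31 + 179) = -33241*(-1/28077) - 16488/(-29763)/148 = 33241/28077 - 16488*(-1/29763)*(1/148) = 33241/28077 + (1832/3307)*(1/148) = 33241/28077 + 458/122359 = 4080194785/3435473643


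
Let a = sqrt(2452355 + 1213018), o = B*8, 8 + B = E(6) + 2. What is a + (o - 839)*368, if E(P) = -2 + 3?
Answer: -323472 + sqrt(3665373) ≈ -3.2156e+5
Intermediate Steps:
E(P) = 1
B = -5 (B = -8 + (1 + 2) = -8 + 3 = -5)
o = -40 (o = -5*8 = -40)
a = sqrt(3665373) ≈ 1914.5
a + (o - 839)*368 = sqrt(3665373) + (-40 - 839)*368 = sqrt(3665373) - 879*368 = sqrt(3665373) - 323472 = -323472 + sqrt(3665373)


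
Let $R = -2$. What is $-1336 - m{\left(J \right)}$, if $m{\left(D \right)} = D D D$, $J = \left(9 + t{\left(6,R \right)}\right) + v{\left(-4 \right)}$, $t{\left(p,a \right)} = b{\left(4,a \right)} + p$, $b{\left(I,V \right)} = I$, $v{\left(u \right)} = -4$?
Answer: $-4711$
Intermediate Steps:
$t{\left(p,a \right)} = 4 + p$
$J = 15$ ($J = \left(9 + \left(4 + 6\right)\right) - 4 = \left(9 + 10\right) - 4 = 19 - 4 = 15$)
$m{\left(D \right)} = D^{3}$ ($m{\left(D \right)} = D^{2} D = D^{3}$)
$-1336 - m{\left(J \right)} = -1336 - 15^{3} = -1336 - 3375 = -4711$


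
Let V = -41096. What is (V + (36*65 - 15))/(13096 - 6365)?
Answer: -38771/6731 ≈ -5.7601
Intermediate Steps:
(V + (36*65 - 15))/(13096 - 6365) = (-41096 + (36*65 - 15))/(13096 - 6365) = (-41096 + (2340 - 15))/6731 = (-41096 + 2325)*(1/6731) = -38771*1/6731 = -38771/6731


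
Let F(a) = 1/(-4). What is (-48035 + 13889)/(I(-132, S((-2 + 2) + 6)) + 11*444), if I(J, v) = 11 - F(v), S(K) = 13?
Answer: -45528/6527 ≈ -6.9753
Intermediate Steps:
F(a) = -1/4
I(J, v) = 45/4 (I(J, v) = 11 - 1*(-1/4) = 11 + 1/4 = 45/4)
(-48035 + 13889)/(I(-132, S((-2 + 2) + 6)) + 11*444) = (-48035 + 13889)/(45/4 + 11*444) = -34146/(45/4 + 4884) = -34146/19581/4 = -34146*4/19581 = -45528/6527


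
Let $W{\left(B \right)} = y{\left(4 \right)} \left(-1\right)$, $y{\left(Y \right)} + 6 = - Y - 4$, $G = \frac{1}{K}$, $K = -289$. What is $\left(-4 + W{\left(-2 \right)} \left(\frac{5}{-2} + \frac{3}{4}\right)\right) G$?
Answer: $\frac{57}{578} \approx 0.098616$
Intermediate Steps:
$G = - \frac{1}{289}$ ($G = \frac{1}{-289} = - \frac{1}{289} \approx -0.0034602$)
$y{\left(Y \right)} = -10 - Y$ ($y{\left(Y \right)} = -6 - \left(4 + Y\right) = -10 - Y$)
$W{\left(B \right)} = 14$ ($W{\left(B \right)} = \left(-10 - 4\right) \left(-1\right) = \left(-14\right) \left(-1\right) = 14$)
$\left(-4 + W{\left(-2 \right)} \left(\frac{5}{-2} + \frac{3}{4}\right)\right) G = \left(-4 + 14 \left(\frac{5}{-2} + \frac{3}{4}\right)\right) \left(- \frac{1}{289}\right) = \left(-4 + 14 \left(5 \left(- \frac{1}{2}\right) + 3 \cdot \frac{1}{4}\right)\right) \left(- \frac{1}{289}\right) = \left(-4 + 14 \left(- \frac{5}{2} + \frac{3}{4}\right)\right) \left(- \frac{1}{289}\right) = \left(-4 + 14 \left(- \frac{7}{4}\right)\right) \left(- \frac{1}{289}\right) = \left(-4 - \frac{49}{2}\right) \left(- \frac{1}{289}\right) = \left(- \frac{57}{2}\right) \left(- \frac{1}{289}\right) = \frac{57}{578}$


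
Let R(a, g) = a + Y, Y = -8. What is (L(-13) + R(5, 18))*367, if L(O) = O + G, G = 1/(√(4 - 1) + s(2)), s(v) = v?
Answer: -5138 - 367*√3 ≈ -5773.7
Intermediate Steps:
G = 1/(2 + √3) (G = 1/(√(4 - 1) + 2) = 1/(√3 + 2) = 1/(2 + √3) ≈ 0.26795)
R(a, g) = -8 + a (R(a, g) = a - 8 = -8 + a)
L(O) = 2 + O - √3 (L(O) = O + (2 - √3) = 2 + O - √3)
(L(-13) + R(5, 18))*367 = ((2 - 13 - √3) + (-8 + 5))*367 = ((-11 - √3) - 3)*367 = (-14 - √3)*367 = -5138 - 367*√3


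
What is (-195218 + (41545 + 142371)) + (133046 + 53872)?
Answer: 175616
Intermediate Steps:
(-195218 + (41545 + 142371)) + (133046 + 53872) = (-195218 + 183916) + 186918 = -11302 + 186918 = 175616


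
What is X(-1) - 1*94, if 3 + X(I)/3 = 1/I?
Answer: -106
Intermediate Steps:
X(I) = -9 + 3/I
X(-1) - 1*94 = (-9 + 3/(-1)) - 1*94 = (-9 + 3*(-1)) - 94 = (-9 - 3) - 94 = -12 - 94 = -106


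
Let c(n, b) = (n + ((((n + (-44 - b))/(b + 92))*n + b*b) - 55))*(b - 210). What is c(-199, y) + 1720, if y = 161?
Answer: -321698043/253 ≈ -1.2715e+6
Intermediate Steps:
c(n, b) = (-210 + b)*(-55 + n + b² + n*(-44 + n - b)/(92 + b)) (c(n, b) = (n + ((((-44 + n - b)/(92 + b))*n + b²) - 55))*(-210 + b) = (n + ((n*(-44 + n - b)/(92 + b) + b²) - 55))*(-210 + b) = (n + ((b² + n*(-44 + n - b)/(92 + b)) - 55))*(-210 + b) = (n + (-55 + b² + n*(-44 + n - b)/(92 + b)))*(-210 + b) = (-55 + n + b² + n*(-44 + n - b)/(92 + b))*(-210 + b) = (-210 + b)*(-55 + n + b² + n*(-44 + n - b)/(92 + b)))
c(-199, y) + 1720 = (1062600 + 161⁴ - 19375*161² - 10080*(-199) - 210*(-199)² - 118*161³ + 6490*161 + 161*(-199)² + 48*161*(-199))/(92 + 161) + 1720 = (1062600 + 671898241 - 19375*25921 + 2005920 - 210*39601 - 118*4173281 + 1044890 + 161*39601 - 1537872)/253 + 1720 = (1062600 + 671898241 - 502219375 + 2005920 - 8316210 - 492447158 + 1044890 + 6375761 - 1537872)/253 + 1720 = (1/253)*(-322133203) + 1720 = -322133203/253 + 1720 = -321698043/253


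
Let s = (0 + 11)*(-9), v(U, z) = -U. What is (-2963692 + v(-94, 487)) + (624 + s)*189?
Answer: -2864373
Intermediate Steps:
s = -99 (s = 11*(-9) = -99)
(-2963692 + v(-94, 487)) + (624 + s)*189 = (-2963692 - 1*(-94)) + (624 - 99)*189 = (-2963692 + 94) + 525*189 = -2963598 + 99225 = -2864373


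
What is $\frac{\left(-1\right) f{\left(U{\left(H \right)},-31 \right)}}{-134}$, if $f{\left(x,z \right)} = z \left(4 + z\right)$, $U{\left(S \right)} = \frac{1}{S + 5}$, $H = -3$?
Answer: $\frac{837}{134} \approx 6.2463$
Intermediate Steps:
$U{\left(S \right)} = \frac{1}{5 + S}$
$\frac{\left(-1\right) f{\left(U{\left(H \right)},-31 \right)}}{-134} = \frac{\left(-1\right) \left(- 31 \left(4 - 31\right)\right)}{-134} = - \left(-31\right) \left(-27\right) \left(- \frac{1}{134}\right) = \left(-1\right) 837 \left(- \frac{1}{134}\right) = \left(-837\right) \left(- \frac{1}{134}\right) = \frac{837}{134}$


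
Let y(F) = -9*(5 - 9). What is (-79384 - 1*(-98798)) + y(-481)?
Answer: 19450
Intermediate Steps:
y(F) = 36 (y(F) = -9*(-4) = 36)
(-79384 - 1*(-98798)) + y(-481) = (-79384 - 1*(-98798)) + 36 = (-79384 + 98798) + 36 = 19414 + 36 = 19450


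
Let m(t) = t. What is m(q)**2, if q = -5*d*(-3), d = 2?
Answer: 900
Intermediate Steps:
q = 30 (q = -5*2*(-3) = -10*(-3) = 30)
m(q)**2 = 30**2 = 900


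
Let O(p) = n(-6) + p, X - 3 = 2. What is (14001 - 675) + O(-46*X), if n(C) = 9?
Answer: 13105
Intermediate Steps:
X = 5 (X = 3 + 2 = 5)
O(p) = 9 + p
(14001 - 675) + O(-46*X) = (14001 - 675) + (9 - 46*5) = 13326 + (9 - 230) = 13326 - 221 = 13105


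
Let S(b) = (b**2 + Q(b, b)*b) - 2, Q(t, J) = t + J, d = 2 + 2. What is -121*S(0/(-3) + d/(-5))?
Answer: 242/25 ≈ 9.6800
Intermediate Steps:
d = 4
Q(t, J) = J + t
S(b) = -2 + 3*b**2 (S(b) = (b**2 + (b + b)*b) - 2 = (b**2 + (2*b)*b) - 2 = (b**2 + 2*b**2) - 2 = 3*b**2 - 2 = -2 + 3*b**2)
-121*S(0/(-3) + d/(-5)) = -121*(-2 + 3*(0/(-3) + 4/(-5))**2) = -121*(-2 + 3*(0*(-1/3) + 4*(-1/5))**2) = -121*(-2 + 3*(0 - 4/5)**2) = -121*(-2 + 3*(-4/5)**2) = -121*(-2 + 3*(16/25)) = -121*(-2 + 48/25) = -121*(-2/25) = 242/25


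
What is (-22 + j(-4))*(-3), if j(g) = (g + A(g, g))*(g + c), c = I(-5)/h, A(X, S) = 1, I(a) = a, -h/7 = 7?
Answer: 1515/49 ≈ 30.918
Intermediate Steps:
h = -49 (h = -7*7 = -49)
c = 5/49 (c = -5/(-49) = -5*(-1/49) = 5/49 ≈ 0.10204)
j(g) = (1 + g)*(5/49 + g) (j(g) = (g + 1)*(g + 5/49) = (1 + g)*(5/49 + g))
(-22 + j(-4))*(-3) = (-22 + (5/49 + (-4)² + (54/49)*(-4)))*(-3) = (-22 + (5/49 + 16 - 216/49))*(-3) = (-22 + 573/49)*(-3) = -505/49*(-3) = 1515/49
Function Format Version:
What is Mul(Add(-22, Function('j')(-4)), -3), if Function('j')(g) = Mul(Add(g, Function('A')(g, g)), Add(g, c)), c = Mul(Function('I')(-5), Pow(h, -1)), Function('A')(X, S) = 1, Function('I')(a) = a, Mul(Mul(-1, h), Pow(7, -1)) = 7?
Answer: Rational(1515, 49) ≈ 30.918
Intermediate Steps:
h = -49 (h = Mul(-7, 7) = -49)
c = Rational(5, 49) (c = Mul(-5, Pow(-49, -1)) = Mul(-5, Rational(-1, 49)) = Rational(5, 49) ≈ 0.10204)
Function('j')(g) = Mul(Add(1, g), Add(Rational(5, 49), g)) (Function('j')(g) = Mul(Add(g, 1), Add(g, Rational(5, 49))) = Mul(Add(1, g), Add(Rational(5, 49), g)))
Mul(Add(-22, Function('j')(-4)), -3) = Mul(Add(-22, Add(Rational(5, 49), Pow(-4, 2), Mul(Rational(54, 49), -4))), -3) = Mul(Add(-22, Add(Rational(5, 49), 16, Rational(-216, 49))), -3) = Mul(Add(-22, Rational(573, 49)), -3) = Mul(Rational(-505, 49), -3) = Rational(1515, 49)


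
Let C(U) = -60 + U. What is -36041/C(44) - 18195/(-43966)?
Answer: 792434863/351728 ≈ 2253.0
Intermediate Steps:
-36041/C(44) - 18195/(-43966) = -36041/(-60 + 44) - 18195/(-43966) = -36041/(-16) - 18195*(-1/43966) = -36041*(-1/16) + 18195/43966 = 36041/16 + 18195/43966 = 792434863/351728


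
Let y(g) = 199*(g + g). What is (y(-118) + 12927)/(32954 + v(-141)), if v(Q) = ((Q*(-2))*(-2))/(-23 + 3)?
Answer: -170185/164911 ≈ -1.0320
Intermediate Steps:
v(Q) = -Q/5 (v(Q) = (-2*Q*(-2))/(-20) = (4*Q)*(-1/20) = -Q/5)
y(g) = 398*g (y(g) = 199*(2*g) = 398*g)
(y(-118) + 12927)/(32954 + v(-141)) = (398*(-118) + 12927)/(32954 - ⅕*(-141)) = (-46964 + 12927)/(32954 + 141/5) = -34037/164911/5 = -34037*5/164911 = -170185/164911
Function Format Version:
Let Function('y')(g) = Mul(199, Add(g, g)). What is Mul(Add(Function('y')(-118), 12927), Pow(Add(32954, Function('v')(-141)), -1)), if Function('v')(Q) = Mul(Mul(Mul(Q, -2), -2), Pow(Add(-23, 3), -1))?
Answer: Rational(-170185, 164911) ≈ -1.0320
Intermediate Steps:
Function('v')(Q) = Mul(Rational(-1, 5), Q) (Function('v')(Q) = Mul(Mul(Mul(-2, Q), -2), Pow(-20, -1)) = Mul(Mul(4, Q), Rational(-1, 20)) = Mul(Rational(-1, 5), Q))
Function('y')(g) = Mul(398, g) (Function('y')(g) = Mul(199, Mul(2, g)) = Mul(398, g))
Mul(Add(Function('y')(-118), 12927), Pow(Add(32954, Function('v')(-141)), -1)) = Mul(Add(Mul(398, -118), 12927), Pow(Add(32954, Mul(Rational(-1, 5), -141)), -1)) = Mul(Add(-46964, 12927), Pow(Add(32954, Rational(141, 5)), -1)) = Mul(-34037, Pow(Rational(164911, 5), -1)) = Mul(-34037, Rational(5, 164911)) = Rational(-170185, 164911)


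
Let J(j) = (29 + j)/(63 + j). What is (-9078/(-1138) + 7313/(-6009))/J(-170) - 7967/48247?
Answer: 2457069247457/494886992661 ≈ 4.9649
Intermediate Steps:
J(j) = (29 + j)/(63 + j)
(-9078/(-1138) + 7313/(-6009))/J(-170) - 7967/48247 = (-9078/(-1138) + 7313/(-6009))/(((29 - 170)/(63 - 170))) - 7967/48247 = (-9078*(-1/1138) + 7313*(-1/6009))/((-141/(-107))) - 7967*1/48247 = (4539/569 - 7313/6009)/((-1/107*(-141))) - 7967/48247 = 23113754/(3419121*(141/107)) - 7967/48247 = (23113754/3419121)*(107/141) - 7967/48247 = 52620674/10257363 - 7967/48247 = 2457069247457/494886992661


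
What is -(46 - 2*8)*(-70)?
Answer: 2100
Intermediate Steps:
-(46 - 2*8)*(-70) = -(46 - 16)*(-70) = -30*(-70) = -1*(-2100) = 2100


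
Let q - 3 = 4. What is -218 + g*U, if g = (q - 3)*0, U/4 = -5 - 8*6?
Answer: -218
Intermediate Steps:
q = 7 (q = 3 + 4 = 7)
U = -212 (U = 4*(-5 - 8*6) = 4*(-5 - 48) = 4*(-53) = -212)
g = 0 (g = (7 - 3)*0 = 4*0 = 0)
-218 + g*U = -218 + 0*(-212) = -218 + 0 = -218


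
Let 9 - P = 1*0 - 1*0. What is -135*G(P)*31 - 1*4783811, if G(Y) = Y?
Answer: -4821476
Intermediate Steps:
P = 9 (P = 9 - (1*0 - 1*0) = 9 - (0 + 0) = 9 - 1*0 = 9 + 0 = 9)
-135*G(P)*31 - 1*4783811 = -135*9*31 - 1*4783811 = -1215*31 - 4783811 = -37665 - 4783811 = -4821476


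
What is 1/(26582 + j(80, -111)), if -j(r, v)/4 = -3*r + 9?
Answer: 1/27506 ≈ 3.6356e-5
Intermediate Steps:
j(r, v) = -36 + 12*r (j(r, v) = -4*(-3*r + 9) = -4*(9 - 3*r) = -36 + 12*r)
1/(26582 + j(80, -111)) = 1/(26582 + (-36 + 12*80)) = 1/(26582 + (-36 + 960)) = 1/(26582 + 924) = 1/27506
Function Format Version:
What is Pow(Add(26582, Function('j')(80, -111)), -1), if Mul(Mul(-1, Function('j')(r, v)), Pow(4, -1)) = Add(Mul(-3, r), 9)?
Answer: Rational(1, 27506) ≈ 3.6356e-5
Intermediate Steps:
Function('j')(r, v) = Add(-36, Mul(12, r)) (Function('j')(r, v) = Mul(-4, Add(Mul(-3, r), 9)) = Mul(-4, Add(9, Mul(-3, r))) = Add(-36, Mul(12, r)))
Pow(Add(26582, Function('j')(80, -111)), -1) = Pow(Add(26582, Add(-36, Mul(12, 80))), -1) = Pow(Add(26582, Add(-36, 960)), -1) = Pow(Add(26582, 924), -1) = Pow(27506, -1) = Rational(1, 27506)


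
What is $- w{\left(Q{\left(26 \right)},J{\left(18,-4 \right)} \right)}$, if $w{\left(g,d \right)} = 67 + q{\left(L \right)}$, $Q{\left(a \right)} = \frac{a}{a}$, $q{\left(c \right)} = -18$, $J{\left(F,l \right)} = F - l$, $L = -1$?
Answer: $-49$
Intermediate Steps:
$Q{\left(a \right)} = 1$
$w{\left(g,d \right)} = 49$ ($w{\left(g,d \right)} = 67 - 18 = 49$)
$- w{\left(Q{\left(26 \right)},J{\left(18,-4 \right)} \right)} = \left(-1\right) 49 = -49$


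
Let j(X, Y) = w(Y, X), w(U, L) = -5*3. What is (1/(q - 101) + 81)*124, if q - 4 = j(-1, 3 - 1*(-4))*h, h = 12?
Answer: 2782064/277 ≈ 10044.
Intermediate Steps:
w(U, L) = -15
j(X, Y) = -15
q = -176 (q = 4 - 15*12 = 4 - 180 = -176)
(1/(q - 101) + 81)*124 = (1/(-176 - 101) + 81)*124 = (1/(-277) + 81)*124 = (-1/277 + 81)*124 = (22436/277)*124 = 2782064/277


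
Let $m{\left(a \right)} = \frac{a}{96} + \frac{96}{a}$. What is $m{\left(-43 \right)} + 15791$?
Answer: $\frac{65174183}{4128} \approx 15788.0$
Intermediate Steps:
$m{\left(a \right)} = \frac{96}{a} + \frac{a}{96}$ ($m{\left(a \right)} = a \frac{1}{96} + \frac{96}{a} = \frac{a}{96} + \frac{96}{a} = \frac{96}{a} + \frac{a}{96}$)
$m{\left(-43 \right)} + 15791 = \left(\frac{96}{-43} + \frac{1}{96} \left(-43\right)\right) + 15791 = \left(96 \left(- \frac{1}{43}\right) - \frac{43}{96}\right) + 15791 = \left(- \frac{96}{43} - \frac{43}{96}\right) + 15791 = - \frac{11065}{4128} + 15791 = \frac{65174183}{4128}$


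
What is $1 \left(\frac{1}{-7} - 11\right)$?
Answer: $- \frac{78}{7} \approx -11.143$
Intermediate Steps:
$1 \left(\frac{1}{-7} - 11\right) = 1 \left(- \frac{1}{7} - 11\right) = 1 \left(- \frac{78}{7}\right) = - \frac{78}{7}$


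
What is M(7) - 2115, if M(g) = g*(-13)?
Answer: -2206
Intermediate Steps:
M(g) = -13*g
M(7) - 2115 = -13*7 - 2115 = -91 - 2115 = -2206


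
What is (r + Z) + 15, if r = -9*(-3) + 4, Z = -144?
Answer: -98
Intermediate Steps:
r = 31 (r = 27 + 4 = 31)
(r + Z) + 15 = (31 - 144) + 15 = -113 + 15 = -98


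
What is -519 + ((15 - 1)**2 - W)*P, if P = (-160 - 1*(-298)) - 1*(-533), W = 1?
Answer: 130326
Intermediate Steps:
P = 671 (P = (-160 + 298) + 533 = 138 + 533 = 671)
-519 + ((15 - 1)**2 - W)*P = -519 + ((15 - 1)**2 - 1*1)*671 = -519 + (14**2 - 1)*671 = -519 + (196 - 1)*671 = -519 + 195*671 = -519 + 130845 = 130326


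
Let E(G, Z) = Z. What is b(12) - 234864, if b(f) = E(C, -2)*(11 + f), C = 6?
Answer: -234910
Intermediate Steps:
b(f) = -22 - 2*f (b(f) = -2*(11 + f) = -22 - 2*f)
b(12) - 234864 = (-22 - 2*12) - 234864 = (-22 - 24) - 234864 = -46 - 234864 = -234910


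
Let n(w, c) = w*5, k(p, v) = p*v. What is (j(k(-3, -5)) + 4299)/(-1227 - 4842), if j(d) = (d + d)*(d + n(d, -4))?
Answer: -2333/2023 ≈ -1.1532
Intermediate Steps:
n(w, c) = 5*w
j(d) = 12*d**2 (j(d) = (d + d)*(d + 5*d) = (2*d)*(6*d) = 12*d**2)
(j(k(-3, -5)) + 4299)/(-1227 - 4842) = (12*(-3*(-5))**2 + 4299)/(-1227 - 4842) = (12*15**2 + 4299)/(-6069) = (12*225 + 4299)*(-1/6069) = (2700 + 4299)*(-1/6069) = 6999*(-1/6069) = -2333/2023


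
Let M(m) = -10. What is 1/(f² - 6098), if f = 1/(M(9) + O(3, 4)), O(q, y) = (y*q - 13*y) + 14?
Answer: -1296/7903007 ≈ -0.00016399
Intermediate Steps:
O(q, y) = 14 - 13*y + q*y (O(q, y) = (q*y - 13*y) + 14 = (-13*y + q*y) + 14 = 14 - 13*y + q*y)
f = -1/36 (f = 1/(-10 + (14 - 13*4 + 3*4)) = 1/(-10 + (14 - 52 + 12)) = 1/(-10 - 26) = 1/(-36) = -1/36 ≈ -0.027778)
1/(f² - 6098) = 1/((-1/36)² - 6098) = 1/(1/1296 - 6098) = 1/(-7903007/1296) = -1296/7903007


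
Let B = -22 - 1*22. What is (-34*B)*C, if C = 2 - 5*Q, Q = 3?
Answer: -19448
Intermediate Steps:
B = -44 (B = -22 - 22 = -44)
C = -13 (C = 2 - 5*3 = 2 - 15 = -13)
(-34*B)*C = -34*(-44)*(-13) = 1496*(-13) = -19448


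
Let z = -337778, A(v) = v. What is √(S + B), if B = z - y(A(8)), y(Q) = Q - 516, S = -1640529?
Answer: I*√1977799 ≈ 1406.3*I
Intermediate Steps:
y(Q) = -516 + Q
B = -337270 (B = -337778 - (-516 + 8) = -337778 - 1*(-508) = -337778 + 508 = -337270)
√(S + B) = √(-1640529 - 337270) = √(-1977799) = I*√1977799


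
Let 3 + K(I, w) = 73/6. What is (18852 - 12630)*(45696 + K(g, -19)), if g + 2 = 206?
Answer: 284377547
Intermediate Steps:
g = 204 (g = -2 + 206 = 204)
K(I, w) = 55/6 (K(I, w) = -3 + 73/6 = 55/6)
(18852 - 12630)*(45696 + K(g, -19)) = (18852 - 12630)*(45696 + 55/6) = 6222*(274231/6) = 284377547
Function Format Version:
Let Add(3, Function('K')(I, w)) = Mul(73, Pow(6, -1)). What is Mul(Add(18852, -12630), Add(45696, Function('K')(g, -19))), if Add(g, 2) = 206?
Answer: 284377547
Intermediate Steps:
g = 204 (g = Add(-2, 206) = 204)
Function('K')(I, w) = Rational(55, 6) (Function('K')(I, w) = Add(-3, Mul(73, Pow(6, -1))) = Add(-3, Mul(73, Rational(1, 6))) = Add(-3, Rational(73, 6)) = Rational(55, 6))
Mul(Add(18852, -12630), Add(45696, Function('K')(g, -19))) = Mul(Add(18852, -12630), Add(45696, Rational(55, 6))) = Mul(6222, Rational(274231, 6)) = 284377547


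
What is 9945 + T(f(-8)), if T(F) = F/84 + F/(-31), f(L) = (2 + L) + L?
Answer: 1849823/186 ≈ 9945.3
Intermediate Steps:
f(L) = 2 + 2*L
T(F) = -53*F/2604 (T(F) = F*(1/84) + F*(-1/31) = F/84 - F/31 = -53*F/2604)
9945 + T(f(-8)) = 9945 - 53*(2 + 2*(-8))/2604 = 9945 - 53*(2 - 16)/2604 = 9945 - 53/2604*(-14) = 9945 + 53/186 = 1849823/186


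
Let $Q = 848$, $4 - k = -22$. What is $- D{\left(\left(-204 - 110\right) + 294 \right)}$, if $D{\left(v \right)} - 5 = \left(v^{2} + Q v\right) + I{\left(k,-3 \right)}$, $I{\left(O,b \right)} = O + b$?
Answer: $16532$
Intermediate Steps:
$k = 26$ ($k = 4 - -22 = 4 + 22 = 26$)
$D{\left(v \right)} = 28 + v^{2} + 848 v$ ($D{\left(v \right)} = 5 + \left(\left(v^{2} + 848 v\right) + \left(26 - 3\right)\right) = 5 + \left(\left(v^{2} + 848 v\right) + 23\right) = 5 + \left(23 + v^{2} + 848 v\right) = 28 + v^{2} + 848 v$)
$- D{\left(\left(-204 - 110\right) + 294 \right)} = - (28 + \left(\left(-204 - 110\right) + 294\right)^{2} + 848 \left(\left(-204 - 110\right) + 294\right)) = - (28 + \left(-314 + 294\right)^{2} + 848 \left(-314 + 294\right)) = - (28 + \left(-20\right)^{2} + 848 \left(-20\right)) = - (28 + 400 - 16960) = \left(-1\right) \left(-16532\right) = 16532$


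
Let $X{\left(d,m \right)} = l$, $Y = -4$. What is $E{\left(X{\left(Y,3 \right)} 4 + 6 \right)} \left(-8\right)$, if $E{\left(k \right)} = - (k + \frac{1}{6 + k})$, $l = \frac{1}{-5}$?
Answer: $\frac{1481}{35} \approx 42.314$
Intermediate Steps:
$l = - \frac{1}{5} \approx -0.2$
$X{\left(d,m \right)} = - \frac{1}{5}$
$E{\left(k \right)} = - k - \frac{1}{6 + k}$
$E{\left(X{\left(Y,3 \right)} 4 + 6 \right)} \left(-8\right) = \frac{-1 - \left(\left(- \frac{1}{5}\right) 4 + 6\right)^{2} - 6 \left(\left(- \frac{1}{5}\right) 4 + 6\right)}{6 + \left(\left(- \frac{1}{5}\right) 4 + 6\right)} \left(-8\right) = \frac{-1 - \left(- \frac{4}{5} + 6\right)^{2} - 6 \left(- \frac{4}{5} + 6\right)}{6 + \left(- \frac{4}{5} + 6\right)} \left(-8\right) = \frac{-1 - \left(\frac{26}{5}\right)^{2} - \frac{156}{5}}{6 + \frac{26}{5}} \left(-8\right) = \frac{-1 - \frac{676}{25} - \frac{156}{5}}{\frac{56}{5}} \left(-8\right) = \frac{5 \left(-1 - \frac{676}{25} - \frac{156}{5}\right)}{56} \left(-8\right) = \frac{5}{56} \left(- \frac{1481}{25}\right) \left(-8\right) = \left(- \frac{1481}{280}\right) \left(-8\right) = \frac{1481}{35}$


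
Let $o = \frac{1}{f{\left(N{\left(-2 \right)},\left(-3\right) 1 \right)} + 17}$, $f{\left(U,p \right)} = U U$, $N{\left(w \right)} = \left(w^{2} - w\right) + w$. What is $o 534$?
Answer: $\frac{178}{11} \approx 16.182$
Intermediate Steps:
$N{\left(w \right)} = w^{2}$
$f{\left(U,p \right)} = U^{2}$
$o = \frac{1}{33}$ ($o = \frac{1}{\left(\left(-2\right)^{2}\right)^{2} + 17} = \frac{1}{4^{2} + 17} = \frac{1}{16 + 17} = \frac{1}{33} \approx 0.030303$)
$o 534 = \frac{1}{33} \cdot 534 = \frac{178}{11}$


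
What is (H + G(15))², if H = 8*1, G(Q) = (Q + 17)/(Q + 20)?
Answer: 97344/1225 ≈ 79.464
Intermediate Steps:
G(Q) = (17 + Q)/(20 + Q)
H = 8
(H + G(15))² = (8 + (17 + 15)/(20 + 15))² = (8 + 32/35)² = (312/35)² = 97344/1225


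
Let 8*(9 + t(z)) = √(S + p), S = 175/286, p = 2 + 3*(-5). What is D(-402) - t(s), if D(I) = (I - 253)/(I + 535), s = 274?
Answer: 542/133 - I*√1013298/2288 ≈ 4.0752 - 0.43996*I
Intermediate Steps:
p = -13 (p = 2 - 15 = -13)
S = 175/286 (S = 175*(1/286) = 175/286 ≈ 0.61189)
D(I) = (-253 + I)/(535 + I)
t(z) = -9 + I*√1013298/2288 (t(z) = -9 + √(175/286 - 13)/8 = -9 + √(-3543/286)/8 = -9 + (I*√1013298/286)/8 = -9 + I*√1013298/2288)
D(-402) - t(s) = (-253 - 402)/(535 - 402) - (-9 + I*√1013298/2288) = -655/133 + (9 - I*√1013298/2288) = 542/133 - I*√1013298/2288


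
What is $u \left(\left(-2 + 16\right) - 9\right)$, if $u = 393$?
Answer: $1965$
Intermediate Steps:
$u \left(\left(-2 + 16\right) - 9\right) = 393 \left(\left(-2 + 16\right) - 9\right) = 393 \left(14 - 9\right) = 393 \cdot 5 = 1965$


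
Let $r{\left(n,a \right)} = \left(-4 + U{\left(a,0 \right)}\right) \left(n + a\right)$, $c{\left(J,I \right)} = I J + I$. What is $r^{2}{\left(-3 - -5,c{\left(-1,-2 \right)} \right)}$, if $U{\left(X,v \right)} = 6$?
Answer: $16$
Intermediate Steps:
$c{\left(J,I \right)} = I + I J$
$r{\left(n,a \right)} = 2 a + 2 n$ ($r{\left(n,a \right)} = \left(-4 + 6\right) \left(n + a\right) = 2 \left(a + n\right) = 2 a + 2 n$)
$r^{2}{\left(-3 - -5,c{\left(-1,-2 \right)} \right)} = \left(2 \left(- 2 \left(1 - 1\right)\right) + 2 \left(-3 - -5\right)\right)^{2} = \left(2 \left(\left(-2\right) 0\right) + 2 \left(-3 + 5\right)\right)^{2} = \left(2 \cdot 0 + 2 \cdot 2\right)^{2} = \left(0 + 4\right)^{2} = 4^{2} = 16$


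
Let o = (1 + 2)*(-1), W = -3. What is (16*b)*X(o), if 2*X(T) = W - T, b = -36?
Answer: 0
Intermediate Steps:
o = -3 (o = 3*(-1) = -3)
X(T) = -3/2 - T/2 (X(T) = (-3 - T)/2 = -3/2 - T/2)
(16*b)*X(o) = (16*(-36))*(-3/2 - ½*(-3)) = -576*(-3/2 + 3/2) = -576*0 = 0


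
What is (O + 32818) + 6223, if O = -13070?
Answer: 25971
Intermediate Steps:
(O + 32818) + 6223 = (-13070 + 32818) + 6223 = 19748 + 6223 = 25971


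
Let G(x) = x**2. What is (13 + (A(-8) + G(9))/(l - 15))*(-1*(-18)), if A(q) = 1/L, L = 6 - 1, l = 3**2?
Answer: -48/5 ≈ -9.6000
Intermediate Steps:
l = 9
L = 5
A(q) = 1/5
(13 + (A(-8) + G(9))/(l - 15))*(-1*(-18)) = (13 + (1/5 + 9**2)/(9 - 15))*(-1*(-18)) = (13 + (1/5 + 81)/(-6))*18 = (13 + (406/5)*(-1/6))*18 = (13 - 203/15)*18 = -8/15*18 = -48/5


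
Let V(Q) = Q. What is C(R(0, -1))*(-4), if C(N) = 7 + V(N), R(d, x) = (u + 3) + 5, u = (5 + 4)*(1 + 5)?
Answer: -276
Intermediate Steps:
u = 54 (u = 9*6 = 54)
R(d, x) = 62 (R(d, x) = (54 + 3) + 5 = 57 + 5 = 62)
C(N) = 7 + N
C(R(0, -1))*(-4) = (7 + 62)*(-4) = 69*(-4) = -276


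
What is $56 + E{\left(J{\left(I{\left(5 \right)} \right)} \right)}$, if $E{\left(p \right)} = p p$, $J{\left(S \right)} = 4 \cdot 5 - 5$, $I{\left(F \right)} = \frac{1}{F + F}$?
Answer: $281$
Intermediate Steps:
$I{\left(F \right)} = \frac{1}{2 F}$
$J{\left(S \right)} = 15$ ($J{\left(S \right)} = 20 - 5 = 15$)
$E{\left(p \right)} = p^{2}$
$56 + E{\left(J{\left(I{\left(5 \right)} \right)} \right)} = 56 + 15^{2} = 56 + 225 = 281$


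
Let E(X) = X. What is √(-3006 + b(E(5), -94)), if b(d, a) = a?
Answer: 10*I*√31 ≈ 55.678*I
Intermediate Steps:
√(-3006 + b(E(5), -94)) = √(-3006 - 94) = √(-3100) = 10*I*√31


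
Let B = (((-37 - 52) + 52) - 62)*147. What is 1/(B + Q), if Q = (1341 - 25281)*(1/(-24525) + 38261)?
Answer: -545/499210676153 ≈ -1.0917e-9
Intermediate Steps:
B = -14553 (B = ((-89 + 52) - 62)*147 = (-37 - 62)*147 = -99*147 = -14553)
Q = -499202744768/545 (Q = -23940*(-1/24525 + 38261) = -23940*938351024/24525 = -499202744768/545 ≈ -9.1597e+8)
1/(B + Q) = 1/(-14553 - 499202744768/545) = 1/(-499210676153/545) = -545/499210676153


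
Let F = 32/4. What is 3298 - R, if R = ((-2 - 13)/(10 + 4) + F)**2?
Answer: 636999/196 ≈ 3250.0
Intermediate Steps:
F = 8 (F = 32*(1/4) = 8)
R = 9409/196 (R = ((-2 - 13)/(10 + 4) + 8)**2 = (-15/14 + 8)**2 = (97/14)**2 = 9409/196 ≈ 48.005)
3298 - R = 3298 - 1*9409/196 = 3298 - 9409/196 = 636999/196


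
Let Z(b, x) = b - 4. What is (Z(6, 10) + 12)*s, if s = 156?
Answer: 2184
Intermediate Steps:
Z(b, x) = -4 + b
(Z(6, 10) + 12)*s = ((-4 + 6) + 12)*156 = (2 + 12)*156 = 14*156 = 2184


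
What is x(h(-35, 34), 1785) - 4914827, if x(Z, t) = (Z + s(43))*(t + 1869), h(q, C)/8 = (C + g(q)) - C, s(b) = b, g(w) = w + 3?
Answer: -5693129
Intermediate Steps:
g(w) = 3 + w
h(q, C) = 24 + 8*q (h(q, C) = 8*((C + (3 + q)) - C) = 8*((3 + C + q) - C) = 8*(3 + q) = 24 + 8*q)
x(Z, t) = (43 + Z)*(1869 + t) (x(Z, t) = (Z + 43)*(t + 1869) = (43 + Z)*(1869 + t))
x(h(-35, 34), 1785) - 4914827 = (80367 + 43*1785 + 1869*(24 + 8*(-35)) + (24 + 8*(-35))*1785) - 4914827 = (80367 + 76755 + 1869*(24 - 280) + (24 - 280)*1785) - 4914827 = (80367 + 76755 + 1869*(-256) - 256*1785) - 4914827 = (80367 + 76755 - 478464 - 456960) - 4914827 = -778302 - 4914827 = -5693129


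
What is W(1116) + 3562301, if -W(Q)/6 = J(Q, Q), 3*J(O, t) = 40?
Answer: 3562221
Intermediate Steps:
J(O, t) = 40/3 (J(O, t) = (⅓)*40 = 40/3)
W(Q) = -80 (W(Q) = -6*40/3 = -80)
W(1116) + 3562301 = -80 + 3562301 = 3562221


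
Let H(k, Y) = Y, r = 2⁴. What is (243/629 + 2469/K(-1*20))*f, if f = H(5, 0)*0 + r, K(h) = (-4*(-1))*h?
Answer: -1533561/3145 ≈ -487.62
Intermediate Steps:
r = 16
K(h) = 4*h
f = 16 (f = 0*0 + 16 = 0 + 16 = 16)
(243/629 + 2469/K(-1*20))*f = (243/629 + 2469/((4*(-1*20))))*16 = (243*(1/629) + 2469/((4*(-20))))*16 = (243/629 + 2469/(-80))*16 = (243/629 + 2469*(-1/80))*16 = (243/629 - 2469/80)*16 = -1533561/50320*16 = -1533561/3145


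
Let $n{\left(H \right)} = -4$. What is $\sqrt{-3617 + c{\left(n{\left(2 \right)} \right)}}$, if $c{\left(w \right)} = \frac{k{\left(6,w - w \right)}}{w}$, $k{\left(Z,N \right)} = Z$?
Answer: $\frac{i \sqrt{14474}}{2} \approx 60.154 i$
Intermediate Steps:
$c{\left(w \right)} = \frac{6}{w}$
$\sqrt{-3617 + c{\left(n{\left(2 \right)} \right)}} = \sqrt{-3617 + \frac{6}{-4}} = \sqrt{-3617 + 6 \left(- \frac{1}{4}\right)} = \sqrt{-3617 - \frac{3}{2}} = \sqrt{- \frac{7237}{2}} = \frac{i \sqrt{14474}}{2}$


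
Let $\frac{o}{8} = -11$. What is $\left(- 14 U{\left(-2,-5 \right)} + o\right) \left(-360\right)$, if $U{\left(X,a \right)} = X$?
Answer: $21600$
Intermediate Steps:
$o = -88$ ($o = 8 \left(-11\right) = -88$)
$\left(- 14 U{\left(-2,-5 \right)} + o\right) \left(-360\right) = \left(\left(-14\right) \left(-2\right) - 88\right) \left(-360\right) = \left(28 - 88\right) \left(-360\right) = \left(-60\right) \left(-360\right) = 21600$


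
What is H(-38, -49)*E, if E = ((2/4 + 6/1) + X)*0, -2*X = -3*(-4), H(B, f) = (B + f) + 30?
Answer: 0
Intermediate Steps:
H(B, f) = 30 + B + f
X = -6 (X = -(-3)*(-4)/2 = -½*12 = -6)
E = 0 (E = ((2/4 + 6/1) - 6)*0 = ((2*(¼) + 6*1) - 6)*0 = ((½ + 6) - 6)*0 = (13/2 - 6)*0 = (½)*0 = 0)
H(-38, -49)*E = (30 - 38 - 49)*0 = -57*0 = 0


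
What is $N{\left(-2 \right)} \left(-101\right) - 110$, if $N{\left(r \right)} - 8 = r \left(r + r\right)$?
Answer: $-1726$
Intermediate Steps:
$N{\left(r \right)} = 8 + 2 r^{2}$ ($N{\left(r \right)} = 8 + r \left(r + r\right) = 8 + r 2 r = 8 + 2 r^{2}$)
$N{\left(-2 \right)} \left(-101\right) - 110 = \left(8 + 2 \left(-2\right)^{2}\right) \left(-101\right) - 110 = \left(8 + 2 \cdot 4\right) \left(-101\right) - 110 = \left(8 + 8\right) \left(-101\right) - 110 = 16 \left(-101\right) - 110 = -1616 - 110 = -1726$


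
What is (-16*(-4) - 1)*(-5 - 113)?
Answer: -7434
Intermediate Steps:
(-16*(-4) - 1)*(-5 - 113) = (64 - 1)*(-118) = 63*(-118) = -7434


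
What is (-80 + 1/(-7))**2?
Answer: 314721/49 ≈ 6422.9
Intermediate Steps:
(-80 + 1/(-7))**2 = (-80 - 1/7)**2 = (-561/7)**2 = 314721/49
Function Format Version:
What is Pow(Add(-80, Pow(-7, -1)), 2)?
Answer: Rational(314721, 49) ≈ 6422.9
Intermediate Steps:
Pow(Add(-80, Pow(-7, -1)), 2) = Pow(Add(-80, Rational(-1, 7)), 2) = Pow(Rational(-561, 7), 2) = Rational(314721, 49)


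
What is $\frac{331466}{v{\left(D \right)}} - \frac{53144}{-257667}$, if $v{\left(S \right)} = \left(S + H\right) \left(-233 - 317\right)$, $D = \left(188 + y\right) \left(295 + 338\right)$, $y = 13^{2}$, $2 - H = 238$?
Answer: $\frac{3256468952089}{15995935151625} \approx 0.20358$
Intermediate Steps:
$H = -236$ ($H = 2 - 238 = -236$)
$y = 169$
$D = 225981$ ($D = \left(188 + 169\right) \left(295 + 338\right) = 357 \cdot 633 = 225981$)
$v{\left(S \right)} = 129800 - 550 S$ ($v{\left(S \right)} = \left(S - 236\right) \left(-233 - 317\right) = \left(-236 + S\right) \left(-550\right) = 129800 - 550 S$)
$\frac{331466}{v{\left(D \right)}} - \frac{53144}{-257667} = \frac{331466}{129800 - 124289550} - \frac{53144}{-257667} = \frac{331466}{129800 - 124289550} - - \frac{53144}{257667} = \frac{331466}{-124159750} + \frac{53144}{257667} = 331466 \left(- \frac{1}{124159750}\right) + \frac{53144}{257667} = - \frac{165733}{62079875} + \frac{53144}{257667} = \frac{3256468952089}{15995935151625}$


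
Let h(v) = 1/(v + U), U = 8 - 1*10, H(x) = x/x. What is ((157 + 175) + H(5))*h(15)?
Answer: 333/13 ≈ 25.615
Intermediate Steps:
H(x) = 1
U = -2 (U = 8 - 10 = -2)
h(v) = 1/(-2 + v) (h(v) = 1/(v - 2) = 1/(-2 + v))
((157 + 175) + H(5))*h(15) = ((157 + 175) + 1)/(-2 + 15) = (332 + 1)/13 = 333*(1/13) = 333/13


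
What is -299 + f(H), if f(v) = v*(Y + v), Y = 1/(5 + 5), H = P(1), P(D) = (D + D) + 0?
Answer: -1474/5 ≈ -294.80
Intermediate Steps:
P(D) = 2*D (P(D) = 2*D + 0 = 2*D)
H = 2 (H = 2*1 = 2)
Y = 1/10 ≈ 0.10000
f(v) = v*(1/10 + v)
-299 + f(H) = -299 + 2*(1/10 + 2) = -299 + 2*(21/10) = -299 + 21/5 = -1474/5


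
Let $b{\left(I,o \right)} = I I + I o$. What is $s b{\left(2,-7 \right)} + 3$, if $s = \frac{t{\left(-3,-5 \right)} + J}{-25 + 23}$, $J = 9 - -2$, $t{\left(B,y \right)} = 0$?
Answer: $58$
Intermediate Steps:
$J = 11$ ($J = 9 + 2 = 11$)
$b{\left(I,o \right)} = I^{2} + I o$
$s = - \frac{11}{2}$ ($s = \frac{0 + 11}{-25 + 23} = \frac{11}{-2} = 11 \left(- \frac{1}{2}\right) = - \frac{11}{2} \approx -5.5$)
$s b{\left(2,-7 \right)} + 3 = - \frac{11 \cdot 2 \left(2 - 7\right)}{2} + 3 = - \frac{11 \cdot 2 \left(-5\right)}{2} + 3 = \left(- \frac{11}{2}\right) \left(-10\right) + 3 = 55 + 3 = 58$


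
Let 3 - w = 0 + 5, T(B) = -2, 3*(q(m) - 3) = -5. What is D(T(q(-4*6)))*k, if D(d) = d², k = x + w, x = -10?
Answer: -48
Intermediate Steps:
q(m) = 4/3 (q(m) = 3 + (⅓)*(-5) = 3 - 5/3 = 4/3)
w = -2 (w = 3 - (0 + 5) = 3 - 1*5 = 3 - 5 = -2)
k = -12 (k = -10 - 2 = -12)
D(T(q(-4*6)))*k = (-2)²*(-12) = 4*(-12) = -48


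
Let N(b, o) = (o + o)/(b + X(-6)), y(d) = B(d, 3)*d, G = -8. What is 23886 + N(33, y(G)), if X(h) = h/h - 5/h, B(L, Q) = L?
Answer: 4992942/209 ≈ 23890.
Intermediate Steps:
X(h) = 1 - 5/h
y(d) = d² (y(d) = d*d = d²)
N(b, o) = 2*o/(11/6 + b) (N(b, o) = (o + o)/(b + (-5 - 6)/(-6)) = (2*o)/(b - ⅙*(-11)) = (2*o)/(b + 11/6) = (2*o)/(11/6 + b) = 2*o/(11/6 + b))
23886 + N(33, y(G)) = 23886 + 12*(-8)²/(11 + 6*33) = 23886 + 12*64/(11 + 198) = 23886 + 12*64/209 = 23886 + 12*64*(1/209) = 23886 + 768/209 = 4992942/209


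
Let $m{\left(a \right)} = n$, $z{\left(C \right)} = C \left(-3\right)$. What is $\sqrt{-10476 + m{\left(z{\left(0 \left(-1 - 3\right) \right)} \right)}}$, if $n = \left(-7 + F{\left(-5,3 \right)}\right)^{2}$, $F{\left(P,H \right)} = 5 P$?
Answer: $2 i \sqrt{2363} \approx 97.221 i$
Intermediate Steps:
$z{\left(C \right)} = - 3 C$
$n = 1024$ ($n = \left(-7 + 5 \left(-5\right)\right)^{2} = \left(-7 - 25\right)^{2} = \left(-32\right)^{2} = 1024$)
$m{\left(a \right)} = 1024$
$\sqrt{-10476 + m{\left(z{\left(0 \left(-1 - 3\right) \right)} \right)}} = \sqrt{-10476 + 1024} = \sqrt{-9452} = 2 i \sqrt{2363}$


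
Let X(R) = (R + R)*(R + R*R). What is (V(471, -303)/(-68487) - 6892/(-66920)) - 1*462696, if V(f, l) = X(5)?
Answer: -176717061580953/381929170 ≈ -4.6270e+5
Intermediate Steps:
X(R) = 2*R*(R + R²) (X(R) = (2*R)*(R + R²) = 2*R*(R + R²))
V(f, l) = 300 (V(f, l) = 2*5²*(1 + 5) = 2*25*6 = 300)
(V(471, -303)/(-68487) - 6892/(-66920)) - 1*462696 = (300/(-68487) - 6892/(-66920)) - 1*462696 = (300*(-1/68487) - 6892*(-1/66920)) - 462696 = (-100/22829 + 1723/16730) - 462696 = 37661367/381929170 - 462696 = -176717061580953/381929170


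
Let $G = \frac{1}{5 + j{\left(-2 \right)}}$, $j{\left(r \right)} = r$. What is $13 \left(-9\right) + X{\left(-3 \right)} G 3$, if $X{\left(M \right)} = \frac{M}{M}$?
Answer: $-116$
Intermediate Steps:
$X{\left(M \right)} = 1$
$G = \frac{1}{3}$ ($G = \frac{1}{5 - 2} = \frac{1}{3} \approx 0.33333$)
$13 \left(-9\right) + X{\left(-3 \right)} G 3 = 13 \left(-9\right) + 1 \cdot \frac{1}{3} \cdot 3 = -117 + \frac{1}{3} \cdot 3 = -117 + 1 = -116$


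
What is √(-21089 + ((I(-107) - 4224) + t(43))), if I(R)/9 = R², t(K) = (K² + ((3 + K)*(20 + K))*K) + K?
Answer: √204234 ≈ 451.92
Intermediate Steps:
t(K) = K + K² + K*(3 + K)*(20 + K) (t(K) = (K² + K*(3 + K)*(20 + K)) + K = K + K² + K*(3 + K)*(20 + K))
I(R) = 9*R²
√(-21089 + ((I(-107) - 4224) + t(43))) = √(-21089 + ((9*(-107)² - 4224) + 43*(61 + 43² + 24*43))) = √(-21089 + ((9*11449 - 4224) + 43*(61 + 1849 + 1032))) = √(-21089 + ((103041 - 4224) + 43*2942)) = √(-21089 + (98817 + 126506)) = √(-21089 + 225323) = √204234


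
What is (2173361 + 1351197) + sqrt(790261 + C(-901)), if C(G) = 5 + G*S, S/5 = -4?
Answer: 3524558 + sqrt(808286) ≈ 3.5255e+6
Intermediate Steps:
S = -20 (S = 5*(-4) = -20)
C(G) = 5 - 20*G (C(G) = 5 + G*(-20) = 5 - 20*G)
(2173361 + 1351197) + sqrt(790261 + C(-901)) = (2173361 + 1351197) + sqrt(790261 + (5 - 20*(-901))) = 3524558 + sqrt(790261 + (5 + 18020)) = 3524558 + sqrt(790261 + 18025) = 3524558 + sqrt(808286)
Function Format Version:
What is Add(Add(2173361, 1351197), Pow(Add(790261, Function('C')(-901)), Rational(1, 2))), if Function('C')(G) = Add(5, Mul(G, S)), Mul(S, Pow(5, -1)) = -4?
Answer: Add(3524558, Pow(808286, Rational(1, 2))) ≈ 3.5255e+6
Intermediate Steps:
S = -20 (S = Mul(5, -4) = -20)
Function('C')(G) = Add(5, Mul(-20, G)) (Function('C')(G) = Add(5, Mul(G, -20)) = Add(5, Mul(-20, G)))
Add(Add(2173361, 1351197), Pow(Add(790261, Function('C')(-901)), Rational(1, 2))) = Add(Add(2173361, 1351197), Pow(Add(790261, Add(5, Mul(-20, -901))), Rational(1, 2))) = Add(3524558, Pow(Add(790261, Add(5, 18020)), Rational(1, 2))) = Add(3524558, Pow(Add(790261, 18025), Rational(1, 2))) = Add(3524558, Pow(808286, Rational(1, 2)))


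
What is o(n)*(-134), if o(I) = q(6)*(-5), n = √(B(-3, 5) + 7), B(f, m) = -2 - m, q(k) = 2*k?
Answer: 8040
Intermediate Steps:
n = 0 (n = √((-2 - 1*5) + 7) = √((-2 - 5) + 7) = √(-7 + 7) = √0 = 0)
o(I) = -60 (o(I) = (2*6)*(-5) = 12*(-5) = -60)
o(n)*(-134) = -60*(-134) = 8040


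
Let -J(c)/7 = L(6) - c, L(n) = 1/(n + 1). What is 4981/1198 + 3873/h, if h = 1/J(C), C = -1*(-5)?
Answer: 157760017/1198 ≈ 1.3169e+5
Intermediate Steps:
L(n) = 1/(1 + n)
C = 5
J(c) = -1 + 7*c (J(c) = -7*(1/(1 + 6) - c) = -7*(1/7 - c) = -7*(⅐ - c) = -1 + 7*c)
h = 1/34 (h = 1/(-1 + 7*5) = 1/(-1 + 35) = 1/34 ≈ 0.029412)
4981/1198 + 3873/h = 4981/1198 + 3873/(1/34) = 4981*(1/1198) + 3873*34 = 4981/1198 + 131682 = 157760017/1198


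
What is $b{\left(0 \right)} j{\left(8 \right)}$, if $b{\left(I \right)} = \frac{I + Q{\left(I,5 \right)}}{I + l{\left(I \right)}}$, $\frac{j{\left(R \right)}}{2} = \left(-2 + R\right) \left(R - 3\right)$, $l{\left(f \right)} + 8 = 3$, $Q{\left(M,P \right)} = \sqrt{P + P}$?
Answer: $- 12 \sqrt{10} \approx -37.947$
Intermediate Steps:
$Q{\left(M,P \right)} = \sqrt{2} \sqrt{P}$ ($Q{\left(M,P \right)} = \sqrt{2 P} = \sqrt{2} \sqrt{P}$)
$l{\left(f \right)} = -5$ ($l{\left(f \right)} = -8 + 3 = -5$)
$j{\left(R \right)} = 2 \left(-3 + R\right) \left(-2 + R\right)$ ($j{\left(R \right)} = 2 \left(-2 + R\right) \left(R - 3\right) = 2 \left(-2 + R\right) \left(-3 + R\right) = 2 \left(-3 + R\right) \left(-2 + R\right)$)
$b{\left(I \right)} = \frac{I + \sqrt{10}}{-5 + I}$ ($b{\left(I \right)} = \frac{I + \sqrt{2} \sqrt{5}}{I - 5} = \frac{I + \sqrt{10}}{-5 + I}$)
$b{\left(0 \right)} j{\left(8 \right)} = \frac{0 + \sqrt{10}}{-5 + 0} \left(12 - 80 + 2 \cdot 8^{2}\right) = \frac{\sqrt{10}}{-5} \left(12 - 80 + 2 \cdot 64\right) = - \frac{\sqrt{10}}{5} \left(12 - 80 + 128\right) = - \frac{\sqrt{10}}{5} \cdot 60 = - 12 \sqrt{10}$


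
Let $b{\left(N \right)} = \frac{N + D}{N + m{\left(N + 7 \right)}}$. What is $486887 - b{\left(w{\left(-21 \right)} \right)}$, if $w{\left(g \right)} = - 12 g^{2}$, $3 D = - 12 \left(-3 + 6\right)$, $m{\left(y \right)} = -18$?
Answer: $\frac{430894111}{885} \approx 4.8689 \cdot 10^{5}$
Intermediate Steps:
$D = -12$ ($D = \frac{\left(-12\right) \left(-3 + 6\right)}{3} = \frac{\left(-12\right) 3}{3} = \frac{1}{3} \left(-36\right) = -12$)
$b{\left(N \right)} = \frac{-12 + N}{-18 + N}$ ($b{\left(N \right)} = \frac{N - 12}{N - 18} = \frac{-12 + N}{-18 + N}$)
$486887 - b{\left(w{\left(-21 \right)} \right)} = 486887 - \frac{-12 - 12 \left(-21\right)^{2}}{-18 - 12 \left(-21\right)^{2}} = 486887 - \frac{-12 - 5292}{-18 - 5292} = 486887 - \frac{1}{-5310} \left(-5304\right) = 486887 - \left(- \frac{1}{5310}\right) \left(-5304\right) = 486887 - \frac{884}{885} = \frac{430894111}{885}$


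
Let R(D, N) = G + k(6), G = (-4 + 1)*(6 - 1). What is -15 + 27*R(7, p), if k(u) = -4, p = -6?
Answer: -528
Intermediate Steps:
G = -15 (G = -3*5 = -15)
R(D, N) = -19 (R(D, N) = -15 - 4 = -19)
-15 + 27*R(7, p) = -15 + 27*(-19) = -15 - 513 = -528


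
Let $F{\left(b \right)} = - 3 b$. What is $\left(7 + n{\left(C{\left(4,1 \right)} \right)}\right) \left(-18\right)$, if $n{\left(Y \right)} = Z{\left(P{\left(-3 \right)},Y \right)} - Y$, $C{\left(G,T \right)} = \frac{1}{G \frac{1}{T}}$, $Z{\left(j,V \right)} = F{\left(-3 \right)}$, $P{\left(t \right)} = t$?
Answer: $- \frac{567}{2} \approx -283.5$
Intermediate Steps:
$Z{\left(j,V \right)} = 9$ ($Z{\left(j,V \right)} = \left(-3\right) \left(-3\right) = 9$)
$C{\left(G,T \right)} = \frac{T}{G}$
$n{\left(Y \right)} = 9 - Y$
$\left(7 + n{\left(C{\left(4,1 \right)} \right)}\right) \left(-18\right) = \left(7 + \left(9 - 1 \cdot \frac{1}{4}\right)\right) \left(-18\right) = \left(7 + \left(9 - \frac{1}{4}\right)\right) \left(-18\right) = \left(7 + \frac{35}{4}\right) \left(-18\right) = \frac{63}{4} \left(-18\right) = - \frac{567}{2}$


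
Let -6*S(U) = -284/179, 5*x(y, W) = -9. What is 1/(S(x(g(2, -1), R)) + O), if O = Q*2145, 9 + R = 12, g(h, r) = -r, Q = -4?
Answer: -537/4607318 ≈ -0.00011655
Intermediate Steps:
R = 3 (R = -9 + 12 = 3)
O = -8580 (O = -4*2145 = -8580)
x(y, W) = -9/5 (x(y, W) = (⅕)*(-9) = -9/5)
S(U) = 142/537 (S(U) = -(-142)/(3*179) = -⅙*(-284/179) = 142/537)
1/(S(x(g(2, -1), R)) + O) = 1/(142/537 - 8580) = 1/(-4607318/537) = -537/4607318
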